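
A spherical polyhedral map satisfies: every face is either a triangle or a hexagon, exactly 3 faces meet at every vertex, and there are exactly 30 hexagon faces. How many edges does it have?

Let x be the number of triangles; then F = 30 + x.
Edge–face incidences: 2E = 6·30 + 3·x = 180 + 3x.
Every vertex has degree 3, so 3V = 2E.
Euler: V − E + F = 2 ⇒ (2E)/3 − E + (30 + x) = 2.
Multiply by 6: 2·(2E) − 3·(2E) + 6·(30 + x) = 12, i.e. 180 + 6x − (180 + 3x) = 12.
Collecting terms: 3x = 12, so x = 4.
Then 2E = 180 + 3·4 = 192, so E = 96, V = 2E/3 = 64, F = 30 + 4 = 34.

96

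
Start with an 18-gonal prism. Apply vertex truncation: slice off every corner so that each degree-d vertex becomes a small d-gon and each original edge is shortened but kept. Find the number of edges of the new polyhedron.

The base solid has V = 36, E = 54, F = 20.
Truncation replaces each original edge-end by a new vertex, so V′ = 2E = 108.
Each original edge survives, and each old vertex of degree d contributes d new edges; summing degrees gives Σd = 2E, so E′ = E + 2E = 3E = 162.
Each original face survives and each original vertex becomes one new face: F′ = F + V = 56.

162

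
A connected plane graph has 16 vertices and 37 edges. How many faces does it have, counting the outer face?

Euler's formula for a connected plane graph: V − E + F = 2, so F = 2 − 16 + 37 = 23.

23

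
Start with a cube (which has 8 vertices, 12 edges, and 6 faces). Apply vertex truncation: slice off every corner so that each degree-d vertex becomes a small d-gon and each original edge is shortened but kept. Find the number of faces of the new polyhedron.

Truncation replaces each original edge-end by a new vertex, so V′ = 2E = 24.
Each original edge survives, and each old vertex of degree d contributes d new edges; summing degrees gives Σd = 2E, so E′ = E + 2E = 3E = 36.
Each original face survives and each original vertex becomes one new face: F′ = F + V = 14.

14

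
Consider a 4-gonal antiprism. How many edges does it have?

An antiprism on an n-gon has two n-gon caps and 2n triangles: V = 2·4 = 8, E = 4·4 = 16, F = 2·4 + 2 = 10.

16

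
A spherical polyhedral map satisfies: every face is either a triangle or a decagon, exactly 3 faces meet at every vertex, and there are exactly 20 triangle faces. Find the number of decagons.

Let x be the number of decagons; then F = 20 + x.
Edge–face incidences: 2E = 3·20 + 10·x = 60 + 10x.
Every vertex has degree 3, so 3V = 2E.
Euler: V − E + F = 2 ⇒ (2E)/3 − E + (20 + x) = 2.
Multiply by 6: 2·(2E) − 3·(2E) + 6·(20 + x) = 12, i.e. 120 + 6x − (60 + 10x) = 12.
Collecting terms: −4x + 60 = 12, so −4x = −48, so x = 12.
Then 2E = 60 + 10·12 = 180, so E = 90, V = 2E/3 = 60, F = 20 + 12 = 32.

12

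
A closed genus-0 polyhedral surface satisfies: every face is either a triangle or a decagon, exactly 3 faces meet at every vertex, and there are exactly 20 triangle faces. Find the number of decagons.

Let x be the number of decagons; then F = 20 + x.
Edge–face incidences: 2E = 3·20 + 10·x = 60 + 10x.
Every vertex has degree 3, so 3V = 2E.
Euler: V − E + F = 2 ⇒ (2E)/3 − E + (20 + x) = 2.
Multiply by 6: 2·(2E) − 3·(2E) + 6·(20 + x) = 12, i.e. 120 + 6x − (60 + 10x) = 12.
Collecting terms: −4x + 60 = 12, so −4x = −48, so x = 12.
Then 2E = 60 + 10·12 = 180, so E = 90, V = 2E/3 = 60, F = 20 + 12 = 32.

12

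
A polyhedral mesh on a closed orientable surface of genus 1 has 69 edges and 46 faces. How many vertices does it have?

23

For a closed orientable surface of genus 1, χ = 2 − 2·1 = 0.
V = 0 + E − F = 0 + 69 − 46 = 23.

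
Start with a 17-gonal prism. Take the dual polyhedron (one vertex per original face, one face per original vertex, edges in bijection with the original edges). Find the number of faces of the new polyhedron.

The base solid has V = 34, E = 51, F = 19.
The dual swaps V and F and preserves E: V′ = F = 19, E′ = E = 51, F′ = V = 34.

34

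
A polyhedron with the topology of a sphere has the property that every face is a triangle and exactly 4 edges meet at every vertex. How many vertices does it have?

6

Each face has 3 edges and each edge borders two faces, so 2E = 3F.
Each vertex has degree 4, so 4V = 2E and hence V = 3F/4.
Euler: V − E + F = 2 ⇒ (3F/4) − (3F/2) + F = 2.
Multiply by 8: (6 − 12 + 8)F = 16, i.e. 2F = 16.
So F = 8, E = 3·8/2 = 12, V = 3·8/4 = 6.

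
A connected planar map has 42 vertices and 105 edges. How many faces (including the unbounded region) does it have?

Euler's formula for a connected plane graph: V − E + F = 2, so F = 2 − 42 + 105 = 65.

65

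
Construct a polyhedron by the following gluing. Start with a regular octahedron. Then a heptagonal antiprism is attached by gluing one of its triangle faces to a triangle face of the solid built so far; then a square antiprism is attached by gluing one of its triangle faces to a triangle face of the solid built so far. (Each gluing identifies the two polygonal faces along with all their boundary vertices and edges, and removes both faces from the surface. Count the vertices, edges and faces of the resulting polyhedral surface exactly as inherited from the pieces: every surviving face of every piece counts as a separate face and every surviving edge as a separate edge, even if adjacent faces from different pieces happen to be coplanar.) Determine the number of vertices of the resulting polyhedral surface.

22

A regular octahedron: V=6, E=12, F=8.
Attach a heptagonal antiprism (V=14, E=28, F=16) along a 3-gon: merge 3 vertices and 3 edges, delete both glued faces → V=17, E=37, F=22.
Attach a square antiprism (V=8, E=16, F=10) along a 3-gon: merge 3 vertices and 3 edges, delete both glued faces → V=22, E=50, F=30.
Check: V − E + F = 22 − 50 + 30 = 2.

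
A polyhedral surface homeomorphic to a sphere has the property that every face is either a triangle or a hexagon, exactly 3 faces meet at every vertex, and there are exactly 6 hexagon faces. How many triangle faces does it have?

4

Let x be the number of triangles; then F = 6 + x.
Edge–face incidences: 2E = 6·6 + 3·x = 36 + 3x.
Every vertex has degree 3, so 3V = 2E.
Euler: V − E + F = 2 ⇒ (2E)/3 − E + (6 + x) = 2.
Multiply by 6: 2·(2E) − 3·(2E) + 6·(6 + x) = 12, i.e. 36 + 6x − (36 + 3x) = 12.
Collecting terms: 3x = 12, so x = 4.
Then 2E = 36 + 3·4 = 48, so E = 24, V = 2E/3 = 16, F = 6 + 4 = 10.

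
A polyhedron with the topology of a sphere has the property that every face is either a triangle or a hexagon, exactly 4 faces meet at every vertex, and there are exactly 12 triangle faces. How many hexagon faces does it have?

Let x be the number of hexagons; then F = 12 + x.
Edge–face incidences: 2E = 3·12 + 6·x = 36 + 6x.
Every vertex has degree 4, so 4V = 2E.
Euler: V − E + F = 2 ⇒ (2E)/4 − E + (12 + x) = 2.
Multiply by 8: 2·(2E) − 4·(2E) + 8·(12 + x) = 16, i.e. 96 + 8x − 2·(36 + 6x) = 16.
Collecting terms: −4x + 24 = 16, so −4x = −8, so x = 2.
Then 2E = 36 + 6·2 = 48, so E = 24, V = 2E/4 = 12, F = 12 + 2 = 14.

2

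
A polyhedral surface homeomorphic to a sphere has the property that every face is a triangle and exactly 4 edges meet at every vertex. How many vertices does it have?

6

Each face has 3 edges and each edge borders two faces, so 2E = 3F.
Each vertex has degree 4, so 4V = 2E and hence V = 3F/4.
Euler: V − E + F = 2 ⇒ (3F/4) − (3F/2) + F = 2.
Multiply by 8: (6 − 12 + 8)F = 16, i.e. 2F = 16.
So F = 8, E = 3·8/2 = 12, V = 3·8/4 = 6.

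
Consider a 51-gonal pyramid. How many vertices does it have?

A pyramid on an n-gon base has one n-gon and n triangles: V = 51 + 1 = 52, E = 2·51 = 102, F = 51 + 1 = 52.
Check: V − E + F = 52 − 102 + 52 = 2.

52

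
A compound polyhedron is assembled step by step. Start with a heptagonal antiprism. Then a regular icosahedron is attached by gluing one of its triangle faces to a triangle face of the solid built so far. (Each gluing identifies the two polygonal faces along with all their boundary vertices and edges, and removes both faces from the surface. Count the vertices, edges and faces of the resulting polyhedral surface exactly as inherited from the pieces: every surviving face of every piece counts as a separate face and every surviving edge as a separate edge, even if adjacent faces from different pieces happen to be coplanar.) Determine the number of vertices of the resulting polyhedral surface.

23

A heptagonal antiprism: V=14, E=28, F=16.
Attach a regular icosahedron (V=12, E=30, F=20) along a 3-gon: merge 3 vertices and 3 edges, delete both glued faces → V=23, E=55, F=34.
Check: V − E + F = 23 − 55 + 34 = 2.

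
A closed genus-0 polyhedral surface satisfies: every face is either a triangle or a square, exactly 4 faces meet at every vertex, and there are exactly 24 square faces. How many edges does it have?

60

Let x be the number of triangles; then F = 24 + x.
Edge–face incidences: 2E = 4·24 + 3·x = 96 + 3x.
Every vertex has degree 4, so 4V = 2E.
Euler: V − E + F = 2 ⇒ (2E)/4 − E + (24 + x) = 2.
Multiply by 8: 2·(2E) − 4·(2E) + 8·(24 + x) = 16, i.e. 192 + 8x − 2·(96 + 3x) = 16.
Collecting terms: 2x = 16, so x = 8.
Then 2E = 96 + 3·8 = 120, so E = 60, V = 2E/4 = 30, F = 24 + 8 = 32.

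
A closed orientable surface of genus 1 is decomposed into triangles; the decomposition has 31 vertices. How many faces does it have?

χ = 2 − 2·1 = 0, and every face is a triangle so 3F = 2E.
V − E + F = 0 with E = 3F/2 gives 31 − (3/2 − 1)·F = 0, so F = 62 and E = 93.

62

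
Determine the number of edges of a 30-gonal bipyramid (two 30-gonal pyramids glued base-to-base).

A bipyramid over an n-gon has 2n triangular faces and n + 2 vertices: V = 30 + 2 = 32, E = 3·30 = 90, F = 2·30 = 60.
Check: V − E + F = 32 − 90 + 60 = 2.

90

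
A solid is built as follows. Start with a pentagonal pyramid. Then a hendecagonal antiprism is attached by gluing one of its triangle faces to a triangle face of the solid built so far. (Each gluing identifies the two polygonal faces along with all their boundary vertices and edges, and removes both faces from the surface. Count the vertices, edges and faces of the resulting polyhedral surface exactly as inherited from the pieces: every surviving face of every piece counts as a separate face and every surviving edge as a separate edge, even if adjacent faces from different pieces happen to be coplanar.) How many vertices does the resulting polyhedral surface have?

25

A pentagonal pyramid: V=6, E=10, F=6.
Attach a hendecagonal antiprism (V=22, E=44, F=24) along a 3-gon: merge 3 vertices and 3 edges, delete both glued faces → V=25, E=51, F=28.
Check: V − E + F = 25 − 51 + 28 = 2.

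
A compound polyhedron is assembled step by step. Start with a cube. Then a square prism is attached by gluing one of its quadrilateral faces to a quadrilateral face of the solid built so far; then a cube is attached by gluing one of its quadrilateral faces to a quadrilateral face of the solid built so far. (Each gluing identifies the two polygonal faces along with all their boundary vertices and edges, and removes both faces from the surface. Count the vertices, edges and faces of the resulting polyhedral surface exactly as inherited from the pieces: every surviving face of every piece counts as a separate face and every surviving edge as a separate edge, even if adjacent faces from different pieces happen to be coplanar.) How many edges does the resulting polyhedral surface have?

A cube: V=8, E=12, F=6.
Attach a square prism (V=8, E=12, F=6) along a 4-gon: merge 4 vertices and 4 edges, delete both glued faces → V=12, E=20, F=10.
Attach a cube (V=8, E=12, F=6) along a 4-gon: merge 4 vertices and 4 edges, delete both glued faces → V=16, E=28, F=14.
Check: V − E + F = 16 − 28 + 14 = 2.

28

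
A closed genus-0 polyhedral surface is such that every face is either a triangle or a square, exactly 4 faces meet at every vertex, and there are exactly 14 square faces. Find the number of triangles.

8

Let x be the number of triangles; then F = 14 + x.
Edge–face incidences: 2E = 4·14 + 3·x = 56 + 3x.
Every vertex has degree 4, so 4V = 2E.
Euler: V − E + F = 2 ⇒ (2E)/4 − E + (14 + x) = 2.
Multiply by 8: 2·(2E) − 4·(2E) + 8·(14 + x) = 16, i.e. 112 + 8x − 2·(56 + 3x) = 16.
Collecting terms: 2x = 16, so x = 8.
Then 2E = 56 + 3·8 = 80, so E = 40, V = 2E/4 = 20, F = 14 + 8 = 22.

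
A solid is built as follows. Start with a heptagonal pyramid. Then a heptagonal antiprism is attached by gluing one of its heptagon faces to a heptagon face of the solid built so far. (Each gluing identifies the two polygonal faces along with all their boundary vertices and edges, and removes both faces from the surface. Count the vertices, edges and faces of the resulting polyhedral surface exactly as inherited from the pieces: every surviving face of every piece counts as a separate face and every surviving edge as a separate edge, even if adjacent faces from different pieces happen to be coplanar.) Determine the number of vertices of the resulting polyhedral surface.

15

A heptagonal pyramid: V=8, E=14, F=8.
Attach a heptagonal antiprism (V=14, E=28, F=16) along a 7-gon: merge 7 vertices and 7 edges, delete both glued faces → V=15, E=35, F=22.
Check: V − E + F = 15 − 35 + 22 = 2.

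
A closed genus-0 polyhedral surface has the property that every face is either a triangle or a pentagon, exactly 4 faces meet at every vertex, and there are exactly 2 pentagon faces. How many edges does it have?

Let x be the number of triangles; then F = 2 + x.
Edge–face incidences: 2E = 5·2 + 3·x = 10 + 3x.
Every vertex has degree 4, so 4V = 2E.
Euler: V − E + F = 2 ⇒ (2E)/4 − E + (2 + x) = 2.
Multiply by 8: 2·(2E) − 4·(2E) + 8·(2 + x) = 16, i.e. 16 + 8x − 2·(10 + 3x) = 16.
Collecting terms: 2x − 4 = 16, so 2x = 20, so x = 10.
Then 2E = 10 + 3·10 = 40, so E = 20, V = 2E/4 = 10, F = 2 + 10 = 12.

20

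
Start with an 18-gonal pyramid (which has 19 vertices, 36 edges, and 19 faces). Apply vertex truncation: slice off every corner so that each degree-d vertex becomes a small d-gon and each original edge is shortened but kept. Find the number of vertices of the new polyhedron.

72

Truncation replaces each original edge-end by a new vertex, so V′ = 2E = 72.
Each original edge survives, and each old vertex of degree d contributes d new edges; summing degrees gives Σd = 2E, so E′ = E + 2E = 3E = 108.
Each original face survives and each original vertex becomes one new face: F′ = F + V = 38.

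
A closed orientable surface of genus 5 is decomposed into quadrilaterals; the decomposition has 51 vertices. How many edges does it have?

118

χ = 2 − 2·5 = -8, and every face is a square so 4F = 2E.
V − E + F = -8 with E = 4F/2 gives 51 − (4/2 − 1)·F = -8, so F = 59 and E = 118.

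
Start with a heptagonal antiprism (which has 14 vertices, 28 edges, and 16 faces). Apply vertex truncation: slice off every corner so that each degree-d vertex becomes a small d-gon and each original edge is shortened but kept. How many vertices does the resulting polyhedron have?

Truncation replaces each original edge-end by a new vertex, so V′ = 2E = 56.
Each original edge survives, and each old vertex of degree d contributes d new edges; summing degrees gives Σd = 2E, so E′ = E + 2E = 3E = 84.
Each original face survives and each original vertex becomes one new face: F′ = F + V = 30.

56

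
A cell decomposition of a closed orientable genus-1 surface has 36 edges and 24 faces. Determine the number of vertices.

12

For a closed orientable surface of genus 1, χ = 2 − 2·1 = 0.
V = 0 + E − F = 0 + 36 − 24 = 12.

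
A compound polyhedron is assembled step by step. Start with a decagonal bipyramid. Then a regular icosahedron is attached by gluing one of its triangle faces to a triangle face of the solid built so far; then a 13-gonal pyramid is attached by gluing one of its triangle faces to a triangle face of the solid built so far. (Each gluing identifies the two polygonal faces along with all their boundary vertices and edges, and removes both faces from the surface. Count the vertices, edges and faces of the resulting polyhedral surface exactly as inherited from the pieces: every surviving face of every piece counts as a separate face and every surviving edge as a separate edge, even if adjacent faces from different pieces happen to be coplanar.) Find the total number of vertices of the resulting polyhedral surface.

32

A decagonal bipyramid: V=12, E=30, F=20.
Attach a regular icosahedron (V=12, E=30, F=20) along a 3-gon: merge 3 vertices and 3 edges, delete both glued faces → V=21, E=57, F=38.
Attach a 13-gonal pyramid (V=14, E=26, F=14) along a 3-gon: merge 3 vertices and 3 edges, delete both glued faces → V=32, E=80, F=50.
Check: V − E + F = 32 − 80 + 50 = 2.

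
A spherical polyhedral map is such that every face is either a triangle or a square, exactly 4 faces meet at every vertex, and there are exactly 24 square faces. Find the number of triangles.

8

Let x be the number of triangles; then F = 24 + x.
Edge–face incidences: 2E = 4·24 + 3·x = 96 + 3x.
Every vertex has degree 4, so 4V = 2E.
Euler: V − E + F = 2 ⇒ (2E)/4 − E + (24 + x) = 2.
Multiply by 8: 2·(2E) − 4·(2E) + 8·(24 + x) = 16, i.e. 192 + 8x − 2·(96 + 3x) = 16.
Collecting terms: 2x = 16, so x = 8.
Then 2E = 96 + 3·8 = 120, so E = 60, V = 2E/4 = 30, F = 24 + 8 = 32.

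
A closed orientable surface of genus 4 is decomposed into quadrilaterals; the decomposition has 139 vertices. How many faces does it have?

145

χ = 2 − 2·4 = -6, and every face is a square so 4F = 2E.
V − E + F = -6 with E = 4F/2 gives 139 − (4/2 − 1)·F = -6, so F = 145 and E = 290.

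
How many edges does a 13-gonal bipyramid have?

A bipyramid over an n-gon has 2n triangular faces and n + 2 vertices: V = 13 + 2 = 15, E = 3·13 = 39, F = 2·13 = 26.

39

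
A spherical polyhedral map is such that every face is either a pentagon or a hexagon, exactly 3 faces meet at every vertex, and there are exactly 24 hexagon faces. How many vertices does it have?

Let x be the number of pentagons; then F = 24 + x.
Edge–face incidences: 2E = 6·24 + 5·x = 144 + 5x.
Every vertex has degree 3, so 3V = 2E.
Euler: V − E + F = 2 ⇒ (2E)/3 − E + (24 + x) = 2.
Multiply by 6: 2·(2E) − 3·(2E) + 6·(24 + x) = 12, i.e. 144 + 6x − (144 + 5x) = 12.
Collecting terms: x = 12.
Then 2E = 144 + 5·12 = 204, so E = 102, V = 2E/3 = 68, F = 24 + 12 = 36.

68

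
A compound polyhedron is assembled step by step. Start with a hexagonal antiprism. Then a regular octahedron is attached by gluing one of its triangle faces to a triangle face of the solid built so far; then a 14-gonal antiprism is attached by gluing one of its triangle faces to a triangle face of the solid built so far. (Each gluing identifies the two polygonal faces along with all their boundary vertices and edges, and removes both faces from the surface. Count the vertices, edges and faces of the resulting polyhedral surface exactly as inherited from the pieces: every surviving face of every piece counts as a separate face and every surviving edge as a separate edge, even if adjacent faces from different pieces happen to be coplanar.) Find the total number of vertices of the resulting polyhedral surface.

A hexagonal antiprism: V=12, E=24, F=14.
Attach a regular octahedron (V=6, E=12, F=8) along a 3-gon: merge 3 vertices and 3 edges, delete both glued faces → V=15, E=33, F=20.
Attach a 14-gonal antiprism (V=28, E=56, F=30) along a 3-gon: merge 3 vertices and 3 edges, delete both glued faces → V=40, E=86, F=48.
Check: V − E + F = 40 − 86 + 48 = 2.

40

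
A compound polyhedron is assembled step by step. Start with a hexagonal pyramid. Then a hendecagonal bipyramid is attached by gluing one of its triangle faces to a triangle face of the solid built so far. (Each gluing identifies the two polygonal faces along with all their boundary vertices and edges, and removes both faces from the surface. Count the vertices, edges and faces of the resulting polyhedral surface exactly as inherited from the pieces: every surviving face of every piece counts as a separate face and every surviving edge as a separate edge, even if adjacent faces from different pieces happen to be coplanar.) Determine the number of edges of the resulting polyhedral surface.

42

A hexagonal pyramid: V=7, E=12, F=7.
Attach a hendecagonal bipyramid (V=13, E=33, F=22) along a 3-gon: merge 3 vertices and 3 edges, delete both glued faces → V=17, E=42, F=27.
Check: V − E + F = 17 − 42 + 27 = 2.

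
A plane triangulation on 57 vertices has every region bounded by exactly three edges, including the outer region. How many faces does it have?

In a plane triangulation 3F = 2E and V − E + F = 2, so F = 2V − 4 = 2·57 − 4 = 110.

110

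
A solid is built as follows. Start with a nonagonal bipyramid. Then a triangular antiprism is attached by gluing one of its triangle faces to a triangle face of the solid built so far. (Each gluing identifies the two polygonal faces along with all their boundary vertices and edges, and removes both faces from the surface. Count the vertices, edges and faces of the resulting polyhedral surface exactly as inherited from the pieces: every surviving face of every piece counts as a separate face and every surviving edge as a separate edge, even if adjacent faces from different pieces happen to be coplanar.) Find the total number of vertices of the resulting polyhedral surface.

A nonagonal bipyramid: V=11, E=27, F=18.
Attach a triangular antiprism (V=6, E=12, F=8) along a 3-gon: merge 3 vertices and 3 edges, delete both glued faces → V=14, E=36, F=24.
Check: V − E + F = 14 − 36 + 24 = 2.

14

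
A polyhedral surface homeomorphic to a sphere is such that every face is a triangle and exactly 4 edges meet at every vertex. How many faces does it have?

Each face has 3 edges and each edge borders two faces, so 2E = 3F.
Each vertex has degree 4, so 4V = 2E and hence V = 3F/4.
Euler: V − E + F = 2 ⇒ (3F/4) − (3F/2) + F = 2.
Multiply by 8: (6 − 12 + 8)F = 16, i.e. 2F = 16.
So F = 8, E = 3·8/2 = 12, V = 3·8/4 = 6.

8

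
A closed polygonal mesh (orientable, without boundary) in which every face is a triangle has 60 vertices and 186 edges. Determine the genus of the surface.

Every face is a triangle and each edge borders two faces, so 3F = 2·186, giving F = 124.
χ = V − E + F = 60 − 186 + 124 = -2.
For a closed orientable surface χ = 2 − 2g, so g = (2 − (-2))/2 = 2.

2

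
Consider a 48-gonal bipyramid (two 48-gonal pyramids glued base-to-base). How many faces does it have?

96

A bipyramid over an n-gon has 2n triangular faces and n + 2 vertices: V = 48 + 2 = 50, E = 3·48 = 144, F = 2·48 = 96.
Check: V − E + F = 50 − 144 + 96 = 2.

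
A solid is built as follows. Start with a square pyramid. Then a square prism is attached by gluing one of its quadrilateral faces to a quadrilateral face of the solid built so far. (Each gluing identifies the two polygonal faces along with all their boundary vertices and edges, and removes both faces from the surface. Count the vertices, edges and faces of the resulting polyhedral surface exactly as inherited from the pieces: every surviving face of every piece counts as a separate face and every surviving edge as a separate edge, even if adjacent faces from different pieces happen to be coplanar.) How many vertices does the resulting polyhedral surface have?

A square pyramid: V=5, E=8, F=5.
Attach a square prism (V=8, E=12, F=6) along a 4-gon: merge 4 vertices and 4 edges, delete both glued faces → V=9, E=16, F=9.
Check: V − E + F = 9 − 16 + 9 = 2.

9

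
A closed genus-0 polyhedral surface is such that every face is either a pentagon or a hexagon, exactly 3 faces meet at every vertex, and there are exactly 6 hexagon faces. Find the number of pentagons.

12

Let x be the number of pentagons; then F = 6 + x.
Edge–face incidences: 2E = 6·6 + 5·x = 36 + 5x.
Every vertex has degree 3, so 3V = 2E.
Euler: V − E + F = 2 ⇒ (2E)/3 − E + (6 + x) = 2.
Multiply by 6: 2·(2E) − 3·(2E) + 6·(6 + x) = 12, i.e. 36 + 6x − (36 + 5x) = 12.
Collecting terms: x = 12.
Then 2E = 36 + 5·12 = 96, so E = 48, V = 2E/3 = 32, F = 6 + 12 = 18.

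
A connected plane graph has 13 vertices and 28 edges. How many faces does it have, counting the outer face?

Euler's formula for a connected plane graph: V − E + F = 2, so F = 2 − 13 + 28 = 17.

17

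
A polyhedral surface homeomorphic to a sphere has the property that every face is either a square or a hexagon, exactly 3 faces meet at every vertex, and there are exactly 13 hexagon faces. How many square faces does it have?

Let x be the number of squares; then F = 13 + x.
Edge–face incidences: 2E = 6·13 + 4·x = 78 + 4x.
Every vertex has degree 3, so 3V = 2E.
Euler: V − E + F = 2 ⇒ (2E)/3 − E + (13 + x) = 2.
Multiply by 6: 2·(2E) − 3·(2E) + 6·(13 + x) = 12, i.e. 78 + 6x − (78 + 4x) = 12.
Collecting terms: 2x = 12, so x = 6.
Then 2E = 78 + 4·6 = 102, so E = 51, V = 2E/3 = 34, F = 13 + 6 = 19.

6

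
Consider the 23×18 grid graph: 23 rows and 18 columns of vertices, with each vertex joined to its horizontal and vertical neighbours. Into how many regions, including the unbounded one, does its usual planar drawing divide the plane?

The grid has V = 23·18 = 414 vertices and E = 23·17 + 18·22 = 787 edges.
F = 2 − V + E = 2 − 414 + 787 = 375.

375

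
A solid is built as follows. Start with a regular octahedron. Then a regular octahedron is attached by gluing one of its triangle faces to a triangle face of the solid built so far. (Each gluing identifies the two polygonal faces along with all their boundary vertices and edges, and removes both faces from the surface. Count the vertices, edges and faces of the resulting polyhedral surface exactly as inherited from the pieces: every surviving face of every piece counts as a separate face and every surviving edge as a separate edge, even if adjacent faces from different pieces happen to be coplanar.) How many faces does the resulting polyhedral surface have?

A regular octahedron: V=6, E=12, F=8.
Attach a regular octahedron (V=6, E=12, F=8) along a 3-gon: merge 3 vertices and 3 edges, delete both glued faces → V=9, E=21, F=14.
Check: V − E + F = 9 − 21 + 14 = 2.

14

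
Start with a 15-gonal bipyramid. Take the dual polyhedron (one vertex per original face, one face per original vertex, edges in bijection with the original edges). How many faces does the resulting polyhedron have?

The base solid has V = 17, E = 45, F = 30.
The dual swaps V and F and preserves E: V′ = F = 30, E′ = E = 45, F′ = V = 17.

17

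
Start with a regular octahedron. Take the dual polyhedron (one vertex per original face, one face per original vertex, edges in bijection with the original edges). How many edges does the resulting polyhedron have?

The base solid has V = 6, E = 12, F = 8.
The dual swaps V and F and preserves E: V′ = F = 8, E′ = E = 12, F′ = V = 6.

12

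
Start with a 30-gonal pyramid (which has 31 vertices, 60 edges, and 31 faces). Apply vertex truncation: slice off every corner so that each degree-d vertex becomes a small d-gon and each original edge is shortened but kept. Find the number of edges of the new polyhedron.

Truncation replaces each original edge-end by a new vertex, so V′ = 2E = 120.
Each original edge survives, and each old vertex of degree d contributes d new edges; summing degrees gives Σd = 2E, so E′ = E + 2E = 3E = 180.
Each original face survives and each original vertex becomes one new face: F′ = F + V = 62.

180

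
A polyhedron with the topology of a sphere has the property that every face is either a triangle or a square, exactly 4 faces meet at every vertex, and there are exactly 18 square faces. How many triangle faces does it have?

8

Let x be the number of triangles; then F = 18 + x.
Edge–face incidences: 2E = 4·18 + 3·x = 72 + 3x.
Every vertex has degree 4, so 4V = 2E.
Euler: V − E + F = 2 ⇒ (2E)/4 − E + (18 + x) = 2.
Multiply by 8: 2·(2E) − 4·(2E) + 8·(18 + x) = 16, i.e. 144 + 8x − 2·(72 + 3x) = 16.
Collecting terms: 2x = 16, so x = 8.
Then 2E = 72 + 3·8 = 96, so E = 48, V = 2E/4 = 24, F = 18 + 8 = 26.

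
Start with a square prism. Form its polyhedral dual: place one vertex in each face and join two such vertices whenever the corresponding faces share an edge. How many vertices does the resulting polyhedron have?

6

The base solid has V = 8, E = 12, F = 6.
The dual swaps V and F and preserves E: V′ = F = 6, E′ = E = 12, F′ = V = 8.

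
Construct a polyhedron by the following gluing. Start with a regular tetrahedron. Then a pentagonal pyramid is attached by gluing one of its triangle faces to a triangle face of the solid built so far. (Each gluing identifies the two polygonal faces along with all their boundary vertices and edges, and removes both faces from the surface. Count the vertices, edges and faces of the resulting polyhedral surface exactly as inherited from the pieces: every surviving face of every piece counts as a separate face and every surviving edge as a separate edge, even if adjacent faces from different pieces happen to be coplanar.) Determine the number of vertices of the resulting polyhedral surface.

7

A regular tetrahedron: V=4, E=6, F=4.
Attach a pentagonal pyramid (V=6, E=10, F=6) along a 3-gon: merge 3 vertices and 3 edges, delete both glued faces → V=7, E=13, F=8.
Check: V − E + F = 7 − 13 + 8 = 2.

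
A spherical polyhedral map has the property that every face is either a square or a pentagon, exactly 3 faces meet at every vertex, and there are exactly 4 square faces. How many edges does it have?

18

Let x be the number of pentagons; then F = 4 + x.
Edge–face incidences: 2E = 4·4 + 5·x = 16 + 5x.
Every vertex has degree 3, so 3V = 2E.
Euler: V − E + F = 2 ⇒ (2E)/3 − E + (4 + x) = 2.
Multiply by 6: 2·(2E) − 3·(2E) + 6·(4 + x) = 12, i.e. 24 + 6x − (16 + 5x) = 12.
Collecting terms: x + 8 = 12, so x = 4.
Then 2E = 16 + 5·4 = 36, so E = 18, V = 2E/3 = 12, F = 4 + 4 = 8.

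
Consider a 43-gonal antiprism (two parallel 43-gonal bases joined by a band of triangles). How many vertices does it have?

86

An antiprism on an n-gon has two n-gon caps and 2n triangles: V = 2·43 = 86, E = 4·43 = 172, F = 2·43 + 2 = 88.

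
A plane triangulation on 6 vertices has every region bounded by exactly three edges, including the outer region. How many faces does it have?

8

In a plane triangulation 3F = 2E and V − E + F = 2, so F = 2V − 4 = 2·6 − 4 = 8.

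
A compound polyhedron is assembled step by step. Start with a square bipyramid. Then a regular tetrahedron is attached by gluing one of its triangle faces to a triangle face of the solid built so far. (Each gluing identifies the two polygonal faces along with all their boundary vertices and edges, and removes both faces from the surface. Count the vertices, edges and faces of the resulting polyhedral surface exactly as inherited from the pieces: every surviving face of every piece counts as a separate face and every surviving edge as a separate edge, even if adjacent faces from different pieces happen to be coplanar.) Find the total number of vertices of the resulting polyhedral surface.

A square bipyramid: V=6, E=12, F=8.
Attach a regular tetrahedron (V=4, E=6, F=4) along a 3-gon: merge 3 vertices and 3 edges, delete both glued faces → V=7, E=15, F=10.
Check: V − E + F = 7 − 15 + 10 = 2.

7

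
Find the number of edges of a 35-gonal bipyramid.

A bipyramid over an n-gon has 2n triangular faces and n + 2 vertices: V = 35 + 2 = 37, E = 3·35 = 105, F = 2·35 = 70.

105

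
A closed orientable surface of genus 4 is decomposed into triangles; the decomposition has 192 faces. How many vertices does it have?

χ = 2 − 2·4 = -6, and every face is a triangle so 3F = 2E.
E = 3·192/2 = 288. Then V = -6 + E − F = -6 + 288 − 192 = 90.

90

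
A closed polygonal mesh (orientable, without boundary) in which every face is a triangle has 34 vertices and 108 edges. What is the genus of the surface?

Every face is a triangle and each edge borders two faces, so 3F = 2·108, giving F = 72.
χ = V − E + F = 34 − 108 + 72 = -2.
For a closed orientable surface χ = 2 − 2g, so g = (2 − (-2))/2 = 2.

2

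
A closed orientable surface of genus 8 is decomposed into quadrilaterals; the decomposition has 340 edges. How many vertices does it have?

χ = 2 − 2·8 = -14, and every face is a square so 4F = 2E.
F = 2E/4 = 170. Then V = -14 + E − F = -14 + 340 − 170 = 156.

156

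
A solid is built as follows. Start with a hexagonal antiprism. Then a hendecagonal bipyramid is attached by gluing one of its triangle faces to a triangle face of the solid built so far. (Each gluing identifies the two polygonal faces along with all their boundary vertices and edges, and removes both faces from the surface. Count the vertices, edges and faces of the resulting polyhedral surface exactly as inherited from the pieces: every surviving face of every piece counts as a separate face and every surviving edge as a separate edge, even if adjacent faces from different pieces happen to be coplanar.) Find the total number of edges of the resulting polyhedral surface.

A hexagonal antiprism: V=12, E=24, F=14.
Attach a hendecagonal bipyramid (V=13, E=33, F=22) along a 3-gon: merge 3 vertices and 3 edges, delete both glued faces → V=22, E=54, F=34.
Check: V − E + F = 22 − 54 + 34 = 2.

54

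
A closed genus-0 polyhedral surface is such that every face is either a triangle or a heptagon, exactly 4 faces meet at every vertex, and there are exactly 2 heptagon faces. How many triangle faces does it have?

Let x be the number of triangles; then F = 2 + x.
Edge–face incidences: 2E = 7·2 + 3·x = 14 + 3x.
Every vertex has degree 4, so 4V = 2E.
Euler: V − E + F = 2 ⇒ (2E)/4 − E + (2 + x) = 2.
Multiply by 8: 2·(2E) − 4·(2E) + 8·(2 + x) = 16, i.e. 16 + 8x − 2·(14 + 3x) = 16.
Collecting terms: 2x − 12 = 16, so 2x = 28, so x = 14.
Then 2E = 14 + 3·14 = 56, so E = 28, V = 2E/4 = 14, F = 2 + 14 = 16.

14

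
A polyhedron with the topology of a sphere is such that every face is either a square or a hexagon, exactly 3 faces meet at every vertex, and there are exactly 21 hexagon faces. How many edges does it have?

75

Let x be the number of squares; then F = 21 + x.
Edge–face incidences: 2E = 6·21 + 4·x = 126 + 4x.
Every vertex has degree 3, so 3V = 2E.
Euler: V − E + F = 2 ⇒ (2E)/3 − E + (21 + x) = 2.
Multiply by 6: 2·(2E) − 3·(2E) + 6·(21 + x) = 12, i.e. 126 + 6x − (126 + 4x) = 12.
Collecting terms: 2x = 12, so x = 6.
Then 2E = 126 + 4·6 = 150, so E = 75, V = 2E/3 = 50, F = 21 + 6 = 27.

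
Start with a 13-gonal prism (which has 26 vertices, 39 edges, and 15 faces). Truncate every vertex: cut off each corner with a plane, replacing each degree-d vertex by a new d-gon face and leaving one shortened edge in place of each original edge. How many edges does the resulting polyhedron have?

Truncation replaces each original edge-end by a new vertex, so V′ = 2E = 78.
Each original edge survives, and each old vertex of degree d contributes d new edges; summing degrees gives Σd = 2E, so E′ = E + 2E = 3E = 117.
Each original face survives and each original vertex becomes one new face: F′ = F + V = 41.

117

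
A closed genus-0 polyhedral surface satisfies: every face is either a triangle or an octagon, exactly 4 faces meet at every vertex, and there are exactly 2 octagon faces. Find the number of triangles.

16

Let x be the number of triangles; then F = 2 + x.
Edge–face incidences: 2E = 8·2 + 3·x = 16 + 3x.
Every vertex has degree 4, so 4V = 2E.
Euler: V − E + F = 2 ⇒ (2E)/4 − E + (2 + x) = 2.
Multiply by 8: 2·(2E) − 4·(2E) + 8·(2 + x) = 16, i.e. 16 + 8x − 2·(16 + 3x) = 16.
Collecting terms: 2x − 16 = 16, so 2x = 32, so x = 16.
Then 2E = 16 + 3·16 = 64, so E = 32, V = 2E/4 = 16, F = 2 + 16 = 18.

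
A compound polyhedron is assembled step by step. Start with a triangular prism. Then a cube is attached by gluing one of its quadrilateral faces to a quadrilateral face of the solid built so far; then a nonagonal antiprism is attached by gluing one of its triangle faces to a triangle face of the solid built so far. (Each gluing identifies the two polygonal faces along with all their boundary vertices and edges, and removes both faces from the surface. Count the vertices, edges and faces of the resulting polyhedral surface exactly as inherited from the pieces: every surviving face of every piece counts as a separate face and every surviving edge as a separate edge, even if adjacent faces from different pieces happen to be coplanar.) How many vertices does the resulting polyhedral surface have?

25

A triangular prism: V=6, E=9, F=5.
Attach a cube (V=8, E=12, F=6) along a 4-gon: merge 4 vertices and 4 edges, delete both glued faces → V=10, E=17, F=9.
Attach a nonagonal antiprism (V=18, E=36, F=20) along a 3-gon: merge 3 vertices and 3 edges, delete both glued faces → V=25, E=50, F=27.
Check: V − E + F = 25 − 50 + 27 = 2.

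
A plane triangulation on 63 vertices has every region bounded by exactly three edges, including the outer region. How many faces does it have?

122

In a plane triangulation 3F = 2E and V − E + F = 2, so F = 2V − 4 = 2·63 − 4 = 122.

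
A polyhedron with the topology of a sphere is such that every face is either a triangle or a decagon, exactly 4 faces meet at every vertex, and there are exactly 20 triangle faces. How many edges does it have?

40

Let x be the number of decagons; then F = 20 + x.
Edge–face incidences: 2E = 3·20 + 10·x = 60 + 10x.
Every vertex has degree 4, so 4V = 2E.
Euler: V − E + F = 2 ⇒ (2E)/4 − E + (20 + x) = 2.
Multiply by 8: 2·(2E) − 4·(2E) + 8·(20 + x) = 16, i.e. 160 + 8x − 2·(60 + 10x) = 16.
Collecting terms: −12x + 40 = 16, so −12x = −24, so x = 2.
Then 2E = 60 + 10·2 = 80, so E = 40, V = 2E/4 = 20, F = 20 + 2 = 22.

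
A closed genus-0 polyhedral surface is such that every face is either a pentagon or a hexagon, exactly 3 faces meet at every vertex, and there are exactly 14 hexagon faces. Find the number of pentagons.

Let x be the number of pentagons; then F = 14 + x.
Edge–face incidences: 2E = 6·14 + 5·x = 84 + 5x.
Every vertex has degree 3, so 3V = 2E.
Euler: V − E + F = 2 ⇒ (2E)/3 − E + (14 + x) = 2.
Multiply by 6: 2·(2E) − 3·(2E) + 6·(14 + x) = 12, i.e. 84 + 6x − (84 + 5x) = 12.
Collecting terms: x = 12.
Then 2E = 84 + 5·12 = 144, so E = 72, V = 2E/3 = 48, F = 14 + 12 = 26.

12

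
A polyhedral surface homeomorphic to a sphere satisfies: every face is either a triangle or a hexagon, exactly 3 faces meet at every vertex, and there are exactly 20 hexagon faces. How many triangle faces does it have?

4

Let x be the number of triangles; then F = 20 + x.
Edge–face incidences: 2E = 6·20 + 3·x = 120 + 3x.
Every vertex has degree 3, so 3V = 2E.
Euler: V − E + F = 2 ⇒ (2E)/3 − E + (20 + x) = 2.
Multiply by 6: 2·(2E) − 3·(2E) + 6·(20 + x) = 12, i.e. 120 + 6x − (120 + 3x) = 12.
Collecting terms: 3x = 12, so x = 4.
Then 2E = 120 + 3·4 = 132, so E = 66, V = 2E/3 = 44, F = 20 + 4 = 24.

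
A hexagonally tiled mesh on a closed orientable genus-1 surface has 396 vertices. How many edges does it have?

χ = 2 − 2·1 = 0, and every face is a hexagon so 6F = 2E.
V − E + F = 0 with E = 6F/2 gives 396 − (6/2 − 1)·F = 0, so F = 198 and E = 594.

594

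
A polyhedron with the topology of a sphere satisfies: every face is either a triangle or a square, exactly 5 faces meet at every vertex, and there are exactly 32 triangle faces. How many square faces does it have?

6

Let x be the number of squares; then F = 32 + x.
Edge–face incidences: 2E = 3·32 + 4·x = 96 + 4x.
Every vertex has degree 5, so 5V = 2E.
Euler: V − E + F = 2 ⇒ (2E)/5 − E + (32 + x) = 2.
Multiply by 10: 2·(2E) − 5·(2E) + 10·(32 + x) = 20, i.e. 320 + 10x − 3·(96 + 4x) = 20.
Collecting terms: −2x + 32 = 20, so −2x = −12, so x = 6.
Then 2E = 96 + 4·6 = 120, so E = 60, V = 2E/5 = 24, F = 32 + 6 = 38.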